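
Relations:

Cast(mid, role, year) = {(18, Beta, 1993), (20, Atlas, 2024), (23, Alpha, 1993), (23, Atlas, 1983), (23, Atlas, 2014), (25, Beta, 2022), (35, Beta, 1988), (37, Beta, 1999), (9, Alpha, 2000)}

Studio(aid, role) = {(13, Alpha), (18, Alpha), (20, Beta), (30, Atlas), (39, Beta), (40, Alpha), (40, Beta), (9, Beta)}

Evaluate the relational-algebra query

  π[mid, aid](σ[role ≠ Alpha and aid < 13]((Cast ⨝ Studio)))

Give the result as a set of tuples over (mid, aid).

{(18, 9), (25, 9), (35, 9), (37, 9)}

Cast ⋈ Studio (natural join on role): {(18, Beta, 1993, 20), (18, Beta, 1993, 39), (18, Beta, 1993, 40), (18, Beta, 1993, 9), (20, Atlas, 2024, 30), (23, Alpha, 1993, 13), (23, Alpha, 1993, 18), (23, Alpha, 1993, 40), (23, Atlas, 1983, 30), (23, Atlas, 2014, 30), (25, Beta, 2022, 20), (25, Beta, 2022, 39), (25, Beta, 2022, 40), (25, Beta, 2022, 9), (35, Beta, 1988, 20), (35, Beta, 1988, 39), (35, Beta, 1988, 40), (35, Beta, 1988, 9), (37, Beta, 1999, 20), (37, Beta, 1999, 39), (37, Beta, 1999, 40), (37, Beta, 1999, 9), (9, Alpha, 2000, 13), (9, Alpha, 2000, 18), (9, Alpha, 2000, 40)}
Selection role ≠ Alpha and aid < 13: {(18, Beta, 1993, 9), (25, Beta, 2022, 9), (35, Beta, 1988, 9), (37, Beta, 1999, 9)}
Projecting to mid, aid: {(18, 9), (25, 9), (35, 9), (37, 9)}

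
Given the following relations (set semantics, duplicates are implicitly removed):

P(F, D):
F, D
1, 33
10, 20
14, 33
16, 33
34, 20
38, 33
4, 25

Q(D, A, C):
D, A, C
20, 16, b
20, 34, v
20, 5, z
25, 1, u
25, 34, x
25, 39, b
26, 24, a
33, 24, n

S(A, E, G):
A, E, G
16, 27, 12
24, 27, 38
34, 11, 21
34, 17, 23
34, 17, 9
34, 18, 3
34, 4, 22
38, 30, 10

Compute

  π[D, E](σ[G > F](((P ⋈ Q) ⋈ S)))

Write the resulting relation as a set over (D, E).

{(20, 11), (20, 17), (20, 27), (20, 4), (25, 11), (25, 17), (25, 4), (33, 27)}

P ⋈ Q (natural join on D): {(1, 33, 24, n), (10, 20, 16, b), (10, 20, 34, v), (10, 20, 5, z), (14, 33, 24, n), (16, 33, 24, n), (34, 20, 16, b), (34, 20, 34, v), (34, 20, 5, z), (38, 33, 24, n), (4, 25, 1, u), (4, 25, 34, x), (4, 25, 39, b)}
(P ⋈ Q) ⋈ S (natural join on A): {(1, 33, 24, n, 27, 38), (10, 20, 16, b, 27, 12), (10, 20, 34, v, 11, 21), (10, 20, 34, v, 17, 23), (10, 20, 34, v, 17, 9), (10, 20, 34, v, 18, 3), (10, 20, 34, v, 4, 22), (14, 33, 24, n, 27, 38), (16, 33, 24, n, 27, 38), (34, 20, 16, b, 27, 12), (34, 20, 34, v, 11, 21), (34, 20, 34, v, 17, 23), (34, 20, 34, v, 17, 9), (34, 20, 34, v, 18, 3), (34, 20, 34, v, 4, 22), (38, 33, 24, n, 27, 38), (4, 25, 34, x, 11, 21), (4, 25, 34, x, 17, 23), (4, 25, 34, x, 17, 9), (4, 25, 34, x, 18, 3), (4, 25, 34, x, 4, 22)}
Selection G > F: {(1, 33, 24, n, 27, 38), (10, 20, 16, b, 27, 12), (10, 20, 34, v, 11, 21), (10, 20, 34, v, 17, 23), (10, 20, 34, v, 4, 22), (14, 33, 24, n, 27, 38), (16, 33, 24, n, 27, 38), (4, 25, 34, x, 11, 21), (4, 25, 34, x, 17, 23), (4, 25, 34, x, 17, 9), (4, 25, 34, x, 4, 22)}
Keep only column(s) D, E (3 duplicate(s) eliminated): {(20, 11), (20, 17), (20, 27), (20, 4), (25, 11), (25, 17), (25, 4), (33, 27)}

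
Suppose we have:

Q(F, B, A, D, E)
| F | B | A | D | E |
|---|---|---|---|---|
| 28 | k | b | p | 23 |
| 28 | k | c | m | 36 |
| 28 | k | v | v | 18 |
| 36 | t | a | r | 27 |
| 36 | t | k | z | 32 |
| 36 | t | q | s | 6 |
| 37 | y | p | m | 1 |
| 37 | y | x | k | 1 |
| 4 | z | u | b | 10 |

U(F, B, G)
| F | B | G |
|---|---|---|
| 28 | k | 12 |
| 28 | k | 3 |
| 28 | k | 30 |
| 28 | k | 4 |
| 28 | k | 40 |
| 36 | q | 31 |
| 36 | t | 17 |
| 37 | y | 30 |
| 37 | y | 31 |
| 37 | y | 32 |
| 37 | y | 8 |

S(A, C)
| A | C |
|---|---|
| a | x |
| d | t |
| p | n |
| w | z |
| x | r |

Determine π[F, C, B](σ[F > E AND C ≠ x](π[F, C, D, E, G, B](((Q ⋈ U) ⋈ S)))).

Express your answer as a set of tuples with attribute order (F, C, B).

{(37, n, y), (37, r, y)}

Natural join on F, B: {(28, k, b, p, 23, 12), (28, k, b, p, 23, 3), (28, k, b, p, 23, 30), (28, k, b, p, 23, 4), (28, k, b, p, 23, 40), (28, k, c, m, 36, 12), (28, k, c, m, 36, 3), (28, k, c, m, 36, 30), (28, k, c, m, 36, 4), (28, k, c, m, 36, 40), (28, k, v, v, 18, 12), (28, k, v, v, 18, 3), (28, k, v, v, 18, 30), (28, k, v, v, 18, 4), (28, k, v, v, 18, 40), (36, t, a, r, 27, 17), (36, t, k, z, 32, 17), (36, t, q, s, 6, 17), (37, y, p, m, 1, 30), (37, y, p, m, 1, 31), (37, y, p, m, 1, 32), (37, y, p, m, 1, 8), (37, y, x, k, 1, 30), (37, y, x, k, 1, 31), (37, y, x, k, 1, 32), (37, y, x, k, 1, 8)}
Natural join on A: {(36, t, a, r, 27, 17, x), (37, y, p, m, 1, 30, n), (37, y, p, m, 1, 31, n), (37, y, p, m, 1, 32, n), (37, y, p, m, 1, 8, n), (37, y, x, k, 1, 30, r), (37, y, x, k, 1, 31, r), (37, y, x, k, 1, 32, r), (37, y, x, k, 1, 8, r)}
π_{F, C, D, E, G, B} gives {(36, x, r, 27, 17, t), (37, n, m, 1, 30, y), (37, n, m, 1, 31, y), (37, n, m, 1, 32, y), (37, n, m, 1, 8, y), (37, r, k, 1, 30, y), (37, r, k, 1, 31, y), (37, r, k, 1, 32, y), (37, r, k, 1, 8, y)}.
Apply σ_{F > E AND C ≠ x}; surviving tuples: {(37, n, m, 1, 30, y), (37, n, m, 1, 31, y), (37, n, m, 1, 32, y), (37, n, m, 1, 8, y), (37, r, k, 1, 30, y), (37, r, k, 1, 31, y), (37, r, k, 1, 32, y), (37, r, k, 1, 8, y)}
π_{F, C, B} gives {(37, n, y), (37, r, y)} (6 duplicate(s) eliminated).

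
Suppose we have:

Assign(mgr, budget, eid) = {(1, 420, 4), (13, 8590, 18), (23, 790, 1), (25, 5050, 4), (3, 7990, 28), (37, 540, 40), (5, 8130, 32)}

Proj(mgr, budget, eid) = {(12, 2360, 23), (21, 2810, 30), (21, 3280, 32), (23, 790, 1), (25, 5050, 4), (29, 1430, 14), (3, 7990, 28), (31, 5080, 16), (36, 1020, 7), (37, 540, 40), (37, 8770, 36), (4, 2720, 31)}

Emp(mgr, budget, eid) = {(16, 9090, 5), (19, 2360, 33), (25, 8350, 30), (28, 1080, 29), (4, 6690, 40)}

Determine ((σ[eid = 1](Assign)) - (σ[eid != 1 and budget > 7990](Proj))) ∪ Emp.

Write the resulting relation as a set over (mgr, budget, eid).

{(16, 9090, 5), (19, 2360, 33), (23, 790, 1), (25, 8350, 30), (28, 1080, 29), (4, 6690, 40)}

σ[eid = 1]: keep tuples satisfying eid = 1 → {(23, 790, 1)}
σ[eid != 1 and budget > 7990]: keep tuples satisfying eid != 1 and budget > 7990 → {(37, 8770, 36)}
Set difference of the two operands is {(23, 790, 1)}.
Set union of the two operands is {(16, 9090, 5), (19, 2360, 33), (23, 790, 1), (25, 8350, 30), (28, 1080, 29), (4, 6690, 40)}.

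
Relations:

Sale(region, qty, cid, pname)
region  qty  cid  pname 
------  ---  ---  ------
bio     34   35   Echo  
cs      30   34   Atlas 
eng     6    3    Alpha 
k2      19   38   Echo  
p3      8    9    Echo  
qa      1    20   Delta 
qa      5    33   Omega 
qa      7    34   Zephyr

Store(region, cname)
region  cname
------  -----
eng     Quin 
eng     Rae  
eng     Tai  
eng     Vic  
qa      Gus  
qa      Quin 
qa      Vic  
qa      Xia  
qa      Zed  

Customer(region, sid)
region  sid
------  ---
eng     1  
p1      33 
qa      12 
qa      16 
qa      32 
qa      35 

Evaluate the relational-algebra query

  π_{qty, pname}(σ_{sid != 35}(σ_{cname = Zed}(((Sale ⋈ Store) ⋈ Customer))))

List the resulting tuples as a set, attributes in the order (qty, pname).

{(1, Delta), (5, Omega), (7, Zephyr)}

Sale ⋈ Store (natural join on region): {(eng, 6, 3, Alpha, Quin), (eng, 6, 3, Alpha, Rae), (eng, 6, 3, Alpha, Tai), (eng, 6, 3, Alpha, Vic), (qa, 1, 20, Delta, Gus), (qa, 1, 20, Delta, Quin), (qa, 1, 20, Delta, Vic), (qa, 1, 20, Delta, Xia), (qa, 1, 20, Delta, Zed), (qa, 5, 33, Omega, Gus), (qa, 5, 33, Omega, Quin), (qa, 5, 33, Omega, Vic), (qa, 5, 33, Omega, Xia), (qa, 5, 33, Omega, Zed), (qa, 7, 34, Zephyr, Gus), (qa, 7, 34, Zephyr, Quin), (qa, 7, 34, Zephyr, Vic), (qa, 7, 34, Zephyr, Xia), (qa, 7, 34, Zephyr, Zed)}
(Sale ⋈ Store) ⋈ Customer (natural join on region): {(eng, 6, 3, Alpha, Quin, 1), (eng, 6, 3, Alpha, Rae, 1), (eng, 6, 3, Alpha, Tai, 1), (eng, 6, 3, Alpha, Vic, 1), (qa, 1, 20, Delta, Gus, 12), (qa, 1, 20, Delta, Gus, 16), (qa, 1, 20, Delta, Gus, 32), (qa, 1, 20, Delta, Gus, 35), (qa, 1, 20, Delta, Quin, 12), (qa, 1, 20, Delta, Quin, 16), (qa, 1, 20, Delta, Quin, 32), (qa, 1, 20, Delta, Quin, 35), (qa, 1, 20, Delta, Vic, 12), (qa, 1, 20, Delta, Vic, 16), (qa, 1, 20, Delta, Vic, 32), (qa, 1, 20, Delta, Vic, 35), (qa, 1, 20, Delta, Xia, 12), (qa, 1, 20, Delta, Xia, 16), (qa, 1, 20, Delta, Xia, 32), (qa, 1, 20, Delta, Xia, 35), (qa, 1, 20, Delta, Zed, 12), (qa, 1, 20, Delta, Zed, 16), (qa, 1, 20, Delta, Zed, 32), (qa, 1, 20, Delta, Zed, 35), (qa, 5, 33, Omega, Gus, 12), (qa, 5, 33, Omega, Gus, 16), (qa, 5, 33, Omega, Gus, 32), (qa, 5, 33, Omega, Gus, 35), (qa, 5, 33, Omega, Quin, 12), (qa, 5, 33, Omega, Quin, 16), (qa, 5, 33, Omega, Quin, 32), (qa, 5, 33, Omega, Quin, 35), (qa, 5, 33, Omega, Vic, 12), (qa, 5, 33, Omega, Vic, 16), (qa, 5, 33, Omega, Vic, 32), (qa, 5, 33, Omega, Vic, 35), (qa, 5, 33, Omega, Xia, 12), (qa, 5, 33, Omega, Xia, 16), (qa, 5, 33, Omega, Xia, 32), (qa, 5, 33, Omega, Xia, 35), (qa, 5, 33, Omega, Zed, 12), (qa, 5, 33, Omega, Zed, 16), (qa, 5, 33, Omega, Zed, 32), (qa, 5, 33, Omega, Zed, 35), (qa, 7, 34, Zephyr, Gus, 12), (qa, 7, 34, Zephyr, Gus, 16), (qa, 7, 34, Zephyr, Gus, 32), (qa, 7, 34, Zephyr, Gus, 35), (qa, 7, 34, Zephyr, Quin, 12), (qa, 7, 34, Zephyr, Quin, 16), (qa, 7, 34, Zephyr, Quin, 32), (qa, 7, 34, Zephyr, Quin, 35), (qa, 7, 34, Zephyr, Vic, 12), (qa, 7, 34, Zephyr, Vic, 16), (qa, 7, 34, Zephyr, Vic, 32), (qa, 7, 34, Zephyr, Vic, 35), (qa, 7, 34, Zephyr, Xia, 12), (qa, 7, 34, Zephyr, Xia, 16), (qa, 7, 34, Zephyr, Xia, 32), (qa, 7, 34, Zephyr, Xia, 35), (qa, 7, 34, Zephyr, Zed, 12), (qa, 7, 34, Zephyr, Zed, 16), (qa, 7, 34, Zephyr, Zed, 32), (qa, 7, 34, Zephyr, Zed, 35)}
σ[cname = Zed]: keep tuples satisfying cname = Zed → {(qa, 1, 20, Delta, Zed, 12), (qa, 1, 20, Delta, Zed, 16), (qa, 1, 20, Delta, Zed, 32), (qa, 1, 20, Delta, Zed, 35), (qa, 5, 33, Omega, Zed, 12), (qa, 5, 33, Omega, Zed, 16), (qa, 5, 33, Omega, Zed, 32), (qa, 5, 33, Omega, Zed, 35), (qa, 7, 34, Zephyr, Zed, 12), (qa, 7, 34, Zephyr, Zed, 16), (qa, 7, 34, Zephyr, Zed, 32), (qa, 7, 34, Zephyr, Zed, 35)}
σ[sid != 35]: keep tuples satisfying sid != 35 → {(qa, 1, 20, Delta, Zed, 12), (qa, 1, 20, Delta, Zed, 16), (qa, 1, 20, Delta, Zed, 32), (qa, 5, 33, Omega, Zed, 12), (qa, 5, 33, Omega, Zed, 16), (qa, 5, 33, Omega, Zed, 32), (qa, 7, 34, Zephyr, Zed, 12), (qa, 7, 34, Zephyr, Zed, 16), (qa, 7, 34, Zephyr, Zed, 32)}
π[qty, pname]: project onto (qty, pname) (6 duplicate(s) eliminated) → {(1, Delta), (5, Omega), (7, Zephyr)}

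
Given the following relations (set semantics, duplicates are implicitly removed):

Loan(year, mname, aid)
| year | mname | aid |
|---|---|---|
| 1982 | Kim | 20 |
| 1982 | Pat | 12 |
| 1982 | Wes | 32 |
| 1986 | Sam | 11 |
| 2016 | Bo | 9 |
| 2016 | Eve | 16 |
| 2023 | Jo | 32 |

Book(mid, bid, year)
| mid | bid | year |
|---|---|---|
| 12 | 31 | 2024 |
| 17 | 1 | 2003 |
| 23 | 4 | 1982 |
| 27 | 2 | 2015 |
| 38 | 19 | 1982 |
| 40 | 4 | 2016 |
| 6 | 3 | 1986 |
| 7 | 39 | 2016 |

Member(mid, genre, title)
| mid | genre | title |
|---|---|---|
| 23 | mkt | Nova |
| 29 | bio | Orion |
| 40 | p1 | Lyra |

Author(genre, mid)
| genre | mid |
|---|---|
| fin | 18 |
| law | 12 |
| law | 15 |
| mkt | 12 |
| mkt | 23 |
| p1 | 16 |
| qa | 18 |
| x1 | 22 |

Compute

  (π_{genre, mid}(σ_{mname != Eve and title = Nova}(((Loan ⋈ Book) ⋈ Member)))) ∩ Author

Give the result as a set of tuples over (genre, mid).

{(mkt, 23)}

Joining Loan and Book on year yields {(1982, Kim, 20, 23, 4), (1982, Kim, 20, 38, 19), (1982, Pat, 12, 23, 4), (1982, Pat, 12, 38, 19), (1982, Wes, 32, 23, 4), (1982, Wes, 32, 38, 19), (1986, Sam, 11, 6, 3), (2016, Bo, 9, 40, 4), (2016, Bo, 9, 7, 39), (2016, Eve, 16, 40, 4), (2016, Eve, 16, 7, 39)}.
Joining (Loan ⋈ Book) and Member on mid yields {(1982, Kim, 20, 23, 4, mkt, Nova), (1982, Pat, 12, 23, 4, mkt, Nova), (1982, Wes, 32, 23, 4, mkt, Nova), (2016, Bo, 9, 40, 4, p1, Lyra), (2016, Eve, 16, 40, 4, p1, Lyra)}.
σ[mname != Eve and title = Nova]: keep tuples satisfying mname != Eve and title = Nova → {(1982, Kim, 20, 23, 4, mkt, Nova), (1982, Pat, 12, 23, 4, mkt, Nova), (1982, Wes, 32, 23, 4, mkt, Nova)}
π_{genre, mid} gives {(mkt, 23)} (2 duplicate(s) eliminated).
Taking the intersection: {(mkt, 23)}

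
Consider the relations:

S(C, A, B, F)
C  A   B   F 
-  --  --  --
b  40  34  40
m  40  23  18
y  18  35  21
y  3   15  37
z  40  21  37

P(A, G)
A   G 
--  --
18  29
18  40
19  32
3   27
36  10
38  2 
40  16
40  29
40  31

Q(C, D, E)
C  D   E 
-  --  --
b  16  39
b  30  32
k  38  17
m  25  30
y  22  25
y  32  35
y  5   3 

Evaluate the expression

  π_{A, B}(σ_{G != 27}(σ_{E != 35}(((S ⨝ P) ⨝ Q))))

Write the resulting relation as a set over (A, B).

{(18, 35), (40, 23), (40, 34)}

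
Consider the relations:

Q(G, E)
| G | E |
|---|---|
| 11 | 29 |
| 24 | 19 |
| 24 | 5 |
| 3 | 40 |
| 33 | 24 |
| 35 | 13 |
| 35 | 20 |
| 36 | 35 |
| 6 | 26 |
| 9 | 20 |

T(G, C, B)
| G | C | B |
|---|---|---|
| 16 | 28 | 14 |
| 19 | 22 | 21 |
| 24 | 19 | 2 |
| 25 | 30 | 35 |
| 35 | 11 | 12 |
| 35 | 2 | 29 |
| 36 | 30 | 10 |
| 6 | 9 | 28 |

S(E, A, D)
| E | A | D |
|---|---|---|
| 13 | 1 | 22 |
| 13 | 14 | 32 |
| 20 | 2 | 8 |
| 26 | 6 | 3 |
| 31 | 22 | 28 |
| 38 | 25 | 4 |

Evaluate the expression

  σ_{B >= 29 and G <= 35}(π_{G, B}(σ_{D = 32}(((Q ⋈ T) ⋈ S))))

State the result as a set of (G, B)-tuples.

{(35, 29)}

Q ⋈ T (natural join on G): {(24, 19, 19, 2), (24, 5, 19, 2), (35, 13, 11, 12), (35, 13, 2, 29), (35, 20, 11, 12), (35, 20, 2, 29), (36, 35, 30, 10), (6, 26, 9, 28)}
(Q ⋈ T) ⋈ S (natural join on E): {(35, 13, 11, 12, 1, 22), (35, 13, 11, 12, 14, 32), (35, 13, 2, 29, 1, 22), (35, 13, 2, 29, 14, 32), (35, 20, 11, 12, 2, 8), (35, 20, 2, 29, 2, 8), (6, 26, 9, 28, 6, 3)}
Apply σ_{D = 32}; surviving tuples: {(35, 13, 11, 12, 14, 32), (35, 13, 2, 29, 14, 32)}
Projecting to G, B: {(35, 12), (35, 29)}
Apply σ_{B >= 29 and G <= 35}; surviving tuples: {(35, 29)}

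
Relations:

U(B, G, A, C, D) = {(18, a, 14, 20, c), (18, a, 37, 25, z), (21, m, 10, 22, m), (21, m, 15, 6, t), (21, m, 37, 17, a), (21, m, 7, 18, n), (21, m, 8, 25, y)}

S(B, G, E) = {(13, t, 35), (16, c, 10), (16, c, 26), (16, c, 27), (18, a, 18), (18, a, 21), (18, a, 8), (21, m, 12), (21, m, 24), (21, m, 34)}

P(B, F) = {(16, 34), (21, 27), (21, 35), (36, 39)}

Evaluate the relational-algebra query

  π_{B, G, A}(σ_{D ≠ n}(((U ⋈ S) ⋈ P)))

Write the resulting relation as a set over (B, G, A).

Joining U and S on B, G yields {(18, a, 14, 20, c, 18), (18, a, 14, 20, c, 21), (18, a, 14, 20, c, 8), (18, a, 37, 25, z, 18), (18, a, 37, 25, z, 21), (18, a, 37, 25, z, 8), (21, m, 10, 22, m, 12), (21, m, 10, 22, m, 24), (21, m, 10, 22, m, 34), (21, m, 15, 6, t, 12), (21, m, 15, 6, t, 24), (21, m, 15, 6, t, 34), (21, m, 37, 17, a, 12), (21, m, 37, 17, a, 24), (21, m, 37, 17, a, 34), (21, m, 7, 18, n, 12), (21, m, 7, 18, n, 24), (21, m, 7, 18, n, 34), (21, m, 8, 25, y, 12), (21, m, 8, 25, y, 24), (21, m, 8, 25, y, 34)}.
Joining (U ⋈ S) and P on B yields {(21, m, 10, 22, m, 12, 27), (21, m, 10, 22, m, 12, 35), (21, m, 10, 22, m, 24, 27), (21, m, 10, 22, m, 24, 35), (21, m, 10, 22, m, 34, 27), (21, m, 10, 22, m, 34, 35), (21, m, 15, 6, t, 12, 27), (21, m, 15, 6, t, 12, 35), (21, m, 15, 6, t, 24, 27), (21, m, 15, 6, t, 24, 35), (21, m, 15, 6, t, 34, 27), (21, m, 15, 6, t, 34, 35), (21, m, 37, 17, a, 12, 27), (21, m, 37, 17, a, 12, 35), (21, m, 37, 17, a, 24, 27), (21, m, 37, 17, a, 24, 35), (21, m, 37, 17, a, 34, 27), (21, m, 37, 17, a, 34, 35), (21, m, 7, 18, n, 12, 27), (21, m, 7, 18, n, 12, 35), (21, m, 7, 18, n, 24, 27), (21, m, 7, 18, n, 24, 35), (21, m, 7, 18, n, 34, 27), (21, m, 7, 18, n, 34, 35), (21, m, 8, 25, y, 12, 27), (21, m, 8, 25, y, 12, 35), (21, m, 8, 25, y, 24, 27), (21, m, 8, 25, y, 24, 35), (21, m, 8, 25, y, 34, 27), (21, m, 8, 25, y, 34, 35)}.
σ[D ≠ n]: keep tuples satisfying D ≠ n → {(21, m, 10, 22, m, 12, 27), (21, m, 10, 22, m, 12, 35), (21, m, 10, 22, m, 24, 27), (21, m, 10, 22, m, 24, 35), (21, m, 10, 22, m, 34, 27), (21, m, 10, 22, m, 34, 35), (21, m, 15, 6, t, 12, 27), (21, m, 15, 6, t, 12, 35), (21, m, 15, 6, t, 24, 27), (21, m, 15, 6, t, 24, 35), (21, m, 15, 6, t, 34, 27), (21, m, 15, 6, t, 34, 35), (21, m, 37, 17, a, 12, 27), (21, m, 37, 17, a, 12, 35), (21, m, 37, 17, a, 24, 27), (21, m, 37, 17, a, 24, 35), (21, m, 37, 17, a, 34, 27), (21, m, 37, 17, a, 34, 35), (21, m, 8, 25, y, 12, 27), (21, m, 8, 25, y, 12, 35), (21, m, 8, 25, y, 24, 27), (21, m, 8, 25, y, 24, 35), (21, m, 8, 25, y, 34, 27), (21, m, 8, 25, y, 34, 35)}
π_{B, G, A} gives {(21, m, 10), (21, m, 15), (21, m, 37), (21, m, 8)} (20 duplicate(s) eliminated).

{(21, m, 10), (21, m, 15), (21, m, 37), (21, m, 8)}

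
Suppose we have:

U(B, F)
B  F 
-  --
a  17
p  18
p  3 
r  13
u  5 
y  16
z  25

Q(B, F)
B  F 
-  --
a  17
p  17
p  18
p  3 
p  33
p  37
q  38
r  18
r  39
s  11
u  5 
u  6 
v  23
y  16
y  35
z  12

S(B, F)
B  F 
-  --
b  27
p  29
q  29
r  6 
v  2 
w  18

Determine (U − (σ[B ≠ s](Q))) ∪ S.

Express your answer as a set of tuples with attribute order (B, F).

{(b, 27), (p, 29), (q, 29), (r, 13), (r, 6), (v, 2), (w, 18), (z, 25)}

Apply σ_{B ≠ s}; surviving tuples: {(a, 17), (p, 17), (p, 18), (p, 3), (p, 33), (p, 37), (q, 38), (r, 18), (r, 39), (u, 5), (u, 6), (v, 23), (y, 16), (y, 35), (z, 12)}
Set difference of the two operands is {(r, 13), (z, 25)}.
Set union of the two operands is {(b, 27), (p, 29), (q, 29), (r, 13), (r, 6), (v, 2), (w, 18), (z, 25)}.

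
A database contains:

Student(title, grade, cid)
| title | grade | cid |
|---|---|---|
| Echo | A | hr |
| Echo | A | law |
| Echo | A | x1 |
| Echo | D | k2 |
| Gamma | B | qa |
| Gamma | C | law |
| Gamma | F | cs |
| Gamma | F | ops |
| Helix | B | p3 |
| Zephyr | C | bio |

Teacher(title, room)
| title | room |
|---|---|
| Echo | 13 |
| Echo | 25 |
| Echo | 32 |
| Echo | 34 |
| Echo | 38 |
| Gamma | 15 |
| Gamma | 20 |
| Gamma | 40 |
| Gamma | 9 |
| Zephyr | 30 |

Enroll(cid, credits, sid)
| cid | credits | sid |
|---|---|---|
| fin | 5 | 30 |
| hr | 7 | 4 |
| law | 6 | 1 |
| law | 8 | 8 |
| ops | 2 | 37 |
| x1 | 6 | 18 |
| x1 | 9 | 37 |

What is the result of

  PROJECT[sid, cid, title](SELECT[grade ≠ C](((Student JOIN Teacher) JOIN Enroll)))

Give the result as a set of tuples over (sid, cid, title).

{(1, law, Echo), (18, x1, Echo), (37, ops, Gamma), (37, x1, Echo), (4, hr, Echo), (8, law, Echo)}

Natural join on title: {(Echo, A, hr, 13), (Echo, A, hr, 25), (Echo, A, hr, 32), (Echo, A, hr, 34), (Echo, A, hr, 38), (Echo, A, law, 13), (Echo, A, law, 25), (Echo, A, law, 32), (Echo, A, law, 34), (Echo, A, law, 38), (Echo, A, x1, 13), (Echo, A, x1, 25), (Echo, A, x1, 32), (Echo, A, x1, 34), (Echo, A, x1, 38), (Echo, D, k2, 13), (Echo, D, k2, 25), (Echo, D, k2, 32), (Echo, D, k2, 34), (Echo, D, k2, 38), (Gamma, B, qa, 15), (Gamma, B, qa, 20), (Gamma, B, qa, 40), (Gamma, B, qa, 9), (Gamma, C, law, 15), (Gamma, C, law, 20), (Gamma, C, law, 40), (Gamma, C, law, 9), (Gamma, F, cs, 15), (Gamma, F, cs, 20), (Gamma, F, cs, 40), (Gamma, F, cs, 9), (Gamma, F, ops, 15), (Gamma, F, ops, 20), (Gamma, F, ops, 40), (Gamma, F, ops, 9), (Zephyr, C, bio, 30)}
Natural join on cid: {(Echo, A, hr, 13, 7, 4), (Echo, A, hr, 25, 7, 4), (Echo, A, hr, 32, 7, 4), (Echo, A, hr, 34, 7, 4), (Echo, A, hr, 38, 7, 4), (Echo, A, law, 13, 6, 1), (Echo, A, law, 13, 8, 8), (Echo, A, law, 25, 6, 1), (Echo, A, law, 25, 8, 8), (Echo, A, law, 32, 6, 1), (Echo, A, law, 32, 8, 8), (Echo, A, law, 34, 6, 1), (Echo, A, law, 34, 8, 8), (Echo, A, law, 38, 6, 1), (Echo, A, law, 38, 8, 8), (Echo, A, x1, 13, 6, 18), (Echo, A, x1, 13, 9, 37), (Echo, A, x1, 25, 6, 18), (Echo, A, x1, 25, 9, 37), (Echo, A, x1, 32, 6, 18), (Echo, A, x1, 32, 9, 37), (Echo, A, x1, 34, 6, 18), (Echo, A, x1, 34, 9, 37), (Echo, A, x1, 38, 6, 18), (Echo, A, x1, 38, 9, 37), (Gamma, C, law, 15, 6, 1), (Gamma, C, law, 15, 8, 8), (Gamma, C, law, 20, 6, 1), (Gamma, C, law, 20, 8, 8), (Gamma, C, law, 40, 6, 1), (Gamma, C, law, 40, 8, 8), (Gamma, C, law, 9, 6, 1), (Gamma, C, law, 9, 8, 8), (Gamma, F, ops, 15, 2, 37), (Gamma, F, ops, 20, 2, 37), (Gamma, F, ops, 40, 2, 37), (Gamma, F, ops, 9, 2, 37)}
Selection grade ≠ C: {(Echo, A, hr, 13, 7, 4), (Echo, A, hr, 25, 7, 4), (Echo, A, hr, 32, 7, 4), (Echo, A, hr, 34, 7, 4), (Echo, A, hr, 38, 7, 4), (Echo, A, law, 13, 6, 1), (Echo, A, law, 13, 8, 8), (Echo, A, law, 25, 6, 1), (Echo, A, law, 25, 8, 8), (Echo, A, law, 32, 6, 1), (Echo, A, law, 32, 8, 8), (Echo, A, law, 34, 6, 1), (Echo, A, law, 34, 8, 8), (Echo, A, law, 38, 6, 1), (Echo, A, law, 38, 8, 8), (Echo, A, x1, 13, 6, 18), (Echo, A, x1, 13, 9, 37), (Echo, A, x1, 25, 6, 18), (Echo, A, x1, 25, 9, 37), (Echo, A, x1, 32, 6, 18), (Echo, A, x1, 32, 9, 37), (Echo, A, x1, 34, 6, 18), (Echo, A, x1, 34, 9, 37), (Echo, A, x1, 38, 6, 18), (Echo, A, x1, 38, 9, 37), (Gamma, F, ops, 15, 2, 37), (Gamma, F, ops, 20, 2, 37), (Gamma, F, ops, 40, 2, 37), (Gamma, F, ops, 9, 2, 37)}
Keep only column(s) sid, cid, title (23 duplicate(s) eliminated): {(1, law, Echo), (18, x1, Echo), (37, ops, Gamma), (37, x1, Echo), (4, hr, Echo), (8, law, Echo)}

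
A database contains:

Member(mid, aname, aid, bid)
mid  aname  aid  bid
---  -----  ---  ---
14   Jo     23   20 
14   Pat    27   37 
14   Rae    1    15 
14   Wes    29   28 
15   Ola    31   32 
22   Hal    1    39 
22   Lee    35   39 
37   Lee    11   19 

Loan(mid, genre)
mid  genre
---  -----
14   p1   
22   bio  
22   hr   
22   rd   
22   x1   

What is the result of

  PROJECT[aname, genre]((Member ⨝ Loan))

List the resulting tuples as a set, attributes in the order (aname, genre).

Joining Member and Loan on mid yields {(14, Jo, 23, 20, p1), (14, Pat, 27, 37, p1), (14, Rae, 1, 15, p1), (14, Wes, 29, 28, p1), (22, Hal, 1, 39, bio), (22, Hal, 1, 39, hr), (22, Hal, 1, 39, rd), (22, Hal, 1, 39, x1), (22, Lee, 35, 39, bio), (22, Lee, 35, 39, hr), (22, Lee, 35, 39, rd), (22, Lee, 35, 39, x1)}.
π_{aname, genre} gives {(Hal, bio), (Hal, hr), (Hal, rd), (Hal, x1), (Jo, p1), (Lee, bio), (Lee, hr), (Lee, rd), (Lee, x1), (Pat, p1), (Rae, p1), (Wes, p1)}.

{(Hal, bio), (Hal, hr), (Hal, rd), (Hal, x1), (Jo, p1), (Lee, bio), (Lee, hr), (Lee, rd), (Lee, x1), (Pat, p1), (Rae, p1), (Wes, p1)}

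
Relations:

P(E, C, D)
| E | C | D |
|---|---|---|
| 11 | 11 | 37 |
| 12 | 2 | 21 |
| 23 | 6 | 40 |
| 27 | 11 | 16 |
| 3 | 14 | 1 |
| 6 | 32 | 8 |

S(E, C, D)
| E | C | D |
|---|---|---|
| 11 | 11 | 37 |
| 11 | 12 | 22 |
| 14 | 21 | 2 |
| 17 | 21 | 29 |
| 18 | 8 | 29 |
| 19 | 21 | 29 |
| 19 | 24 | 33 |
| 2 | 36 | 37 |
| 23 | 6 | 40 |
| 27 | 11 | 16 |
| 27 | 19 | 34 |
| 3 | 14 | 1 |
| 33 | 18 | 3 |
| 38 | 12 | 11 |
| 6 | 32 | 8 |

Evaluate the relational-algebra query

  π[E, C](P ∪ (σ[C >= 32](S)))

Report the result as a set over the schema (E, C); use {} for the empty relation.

σ[C >= 32]: keep tuples satisfying C >= 32 → {(2, 36, 37), (6, 32, 8)}
Taking the union: {(11, 11, 37), (12, 2, 21), (2, 36, 37), (23, 6, 40), (27, 11, 16), (3, 14, 1), (6, 32, 8)}
π_{E, C} gives {(11, 11), (12, 2), (2, 36), (23, 6), (27, 11), (3, 14), (6, 32)}.

{(11, 11), (12, 2), (2, 36), (23, 6), (27, 11), (3, 14), (6, 32)}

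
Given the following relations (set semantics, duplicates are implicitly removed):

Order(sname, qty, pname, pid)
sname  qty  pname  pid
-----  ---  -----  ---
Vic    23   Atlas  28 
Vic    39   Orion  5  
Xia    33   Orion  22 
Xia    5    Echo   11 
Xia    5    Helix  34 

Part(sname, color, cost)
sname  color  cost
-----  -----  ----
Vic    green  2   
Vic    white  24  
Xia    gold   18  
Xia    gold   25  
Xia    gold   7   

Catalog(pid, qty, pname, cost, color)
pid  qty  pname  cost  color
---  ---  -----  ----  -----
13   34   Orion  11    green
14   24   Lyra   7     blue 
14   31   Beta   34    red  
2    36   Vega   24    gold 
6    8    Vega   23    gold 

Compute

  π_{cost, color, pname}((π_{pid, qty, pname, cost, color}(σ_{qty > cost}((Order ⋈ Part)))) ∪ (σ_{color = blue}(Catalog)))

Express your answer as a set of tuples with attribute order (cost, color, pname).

Order ⋈ Part (natural join on sname): {(Vic, 23, Atlas, 28, green, 2), (Vic, 23, Atlas, 28, white, 24), (Vic, 39, Orion, 5, green, 2), (Vic, 39, Orion, 5, white, 24), (Xia, 33, Orion, 22, gold, 18), (Xia, 33, Orion, 22, gold, 25), (Xia, 33, Orion, 22, gold, 7), (Xia, 5, Echo, 11, gold, 18), (Xia, 5, Echo, 11, gold, 25), (Xia, 5, Echo, 11, gold, 7), (Xia, 5, Helix, 34, gold, 18), (Xia, 5, Helix, 34, gold, 25), (Xia, 5, Helix, 34, gold, 7)}
Selection qty > cost: {(Vic, 23, Atlas, 28, green, 2), (Vic, 39, Orion, 5, green, 2), (Vic, 39, Orion, 5, white, 24), (Xia, 33, Orion, 22, gold, 18), (Xia, 33, Orion, 22, gold, 25), (Xia, 33, Orion, 22, gold, 7)}
π[pid, qty, pname, cost, color]: project onto (pid, qty, pname, cost, color) → {(22, 33, Orion, 18, gold), (22, 33, Orion, 25, gold), (22, 33, Orion, 7, gold), (28, 23, Atlas, 2, green), (5, 39, Orion, 2, green), (5, 39, Orion, 24, white)}
Selection color = blue: {(14, 24, Lyra, 7, blue)}
Union: {(22, 33, Orion, 18, gold), (22, 33, Orion, 25, gold), (22, 33, Orion, 7, gold), (28, 23, Atlas, 2, green), (5, 39, Orion, 2, green), (5, 39, Orion, 24, white)} with {(14, 24, Lyra, 7, blue)} → {(14, 24, Lyra, 7, blue), (22, 33, Orion, 18, gold), (22, 33, Orion, 25, gold), (22, 33, Orion, 7, gold), (28, 23, Atlas, 2, green), (5, 39, Orion, 2, green), (5, 39, Orion, 24, white)}
π[cost, color, pname]: project onto (cost, color, pname) → {(18, gold, Orion), (2, green, Atlas), (2, green, Orion), (24, white, Orion), (25, gold, Orion), (7, blue, Lyra), (7, gold, Orion)}

{(18, gold, Orion), (2, green, Atlas), (2, green, Orion), (24, white, Orion), (25, gold, Orion), (7, blue, Lyra), (7, gold, Orion)}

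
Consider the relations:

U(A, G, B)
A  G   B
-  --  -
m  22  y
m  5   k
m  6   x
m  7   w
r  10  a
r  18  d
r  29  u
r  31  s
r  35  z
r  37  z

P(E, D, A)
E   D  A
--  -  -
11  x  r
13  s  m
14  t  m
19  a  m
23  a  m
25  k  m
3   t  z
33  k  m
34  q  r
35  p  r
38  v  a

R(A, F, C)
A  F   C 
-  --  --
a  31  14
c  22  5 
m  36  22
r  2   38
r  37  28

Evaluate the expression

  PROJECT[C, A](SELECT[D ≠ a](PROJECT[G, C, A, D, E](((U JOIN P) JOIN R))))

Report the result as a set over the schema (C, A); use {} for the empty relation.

{(22, m), (28, r), (38, r)}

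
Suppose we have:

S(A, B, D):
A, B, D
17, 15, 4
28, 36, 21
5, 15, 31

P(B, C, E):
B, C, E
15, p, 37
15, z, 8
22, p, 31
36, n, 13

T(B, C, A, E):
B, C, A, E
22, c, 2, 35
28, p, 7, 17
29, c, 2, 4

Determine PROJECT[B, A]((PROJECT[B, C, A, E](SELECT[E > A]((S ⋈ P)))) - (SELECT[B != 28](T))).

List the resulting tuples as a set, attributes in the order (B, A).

S ⋈ P (natural join on B): {(17, 15, 4, p, 37), (17, 15, 4, z, 8), (28, 36, 21, n, 13), (5, 15, 31, p, 37), (5, 15, 31, z, 8)}
σ[E > A]: keep tuples satisfying E > A → {(17, 15, 4, p, 37), (5, 15, 31, p, 37), (5, 15, 31, z, 8)}
π_{B, C, A, E} gives {(15, p, 17, 37), (15, p, 5, 37), (15, z, 5, 8)}.
σ[B != 28]: keep tuples satisfying B != 28 → {(22, c, 2, 35), (29, c, 2, 4)}
Taking the difference: {(15, p, 17, 37), (15, p, 5, 37), (15, z, 5, 8)}
π_{B, A} gives {(15, 17), (15, 5)} (1 duplicate(s) eliminated).

{(15, 17), (15, 5)}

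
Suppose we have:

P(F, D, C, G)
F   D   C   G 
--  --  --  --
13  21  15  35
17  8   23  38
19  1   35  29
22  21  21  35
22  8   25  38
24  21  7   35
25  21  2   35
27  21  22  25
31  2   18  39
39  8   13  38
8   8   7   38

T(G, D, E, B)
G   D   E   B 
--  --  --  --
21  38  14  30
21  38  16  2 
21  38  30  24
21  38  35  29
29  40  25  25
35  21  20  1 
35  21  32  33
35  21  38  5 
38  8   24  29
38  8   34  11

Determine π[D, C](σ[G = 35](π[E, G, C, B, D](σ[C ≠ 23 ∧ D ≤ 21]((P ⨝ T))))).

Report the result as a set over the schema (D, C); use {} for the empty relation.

{(21, 15), (21, 2), (21, 21), (21, 7)}

Joining P and T on D, G yields {(13, 21, 15, 35, 20, 1), (13, 21, 15, 35, 32, 33), (13, 21, 15, 35, 38, 5), (17, 8, 23, 38, 24, 29), (17, 8, 23, 38, 34, 11), (22, 21, 21, 35, 20, 1), (22, 21, 21, 35, 32, 33), (22, 21, 21, 35, 38, 5), (22, 8, 25, 38, 24, 29), (22, 8, 25, 38, 34, 11), (24, 21, 7, 35, 20, 1), (24, 21, 7, 35, 32, 33), (24, 21, 7, 35, 38, 5), (25, 21, 2, 35, 20, 1), (25, 21, 2, 35, 32, 33), (25, 21, 2, 35, 38, 5), (39, 8, 13, 38, 24, 29), (39, 8, 13, 38, 34, 11), (8, 8, 7, 38, 24, 29), (8, 8, 7, 38, 34, 11)}.
Filtering on C ≠ 23 ∧ D ≤ 21 leaves {(13, 21, 15, 35, 20, 1), (13, 21, 15, 35, 32, 33), (13, 21, 15, 35, 38, 5), (22, 21, 21, 35, 20, 1), (22, 21, 21, 35, 32, 33), (22, 21, 21, 35, 38, 5), (22, 8, 25, 38, 24, 29), (22, 8, 25, 38, 34, 11), (24, 21, 7, 35, 20, 1), (24, 21, 7, 35, 32, 33), (24, 21, 7, 35, 38, 5), (25, 21, 2, 35, 20, 1), (25, 21, 2, 35, 32, 33), (25, 21, 2, 35, 38, 5), (39, 8, 13, 38, 24, 29), (39, 8, 13, 38, 34, 11), (8, 8, 7, 38, 24, 29), (8, 8, 7, 38, 34, 11)}.
Keep only column(s) E, G, C, B, D: {(20, 35, 15, 1, 21), (20, 35, 2, 1, 21), (20, 35, 21, 1, 21), (20, 35, 7, 1, 21), (24, 38, 13, 29, 8), (24, 38, 25, 29, 8), (24, 38, 7, 29, 8), (32, 35, 15, 33, 21), (32, 35, 2, 33, 21), (32, 35, 21, 33, 21), (32, 35, 7, 33, 21), (34, 38, 13, 11, 8), (34, 38, 25, 11, 8), (34, 38, 7, 11, 8), (38, 35, 15, 5, 21), (38, 35, 2, 5, 21), (38, 35, 21, 5, 21), (38, 35, 7, 5, 21)}
Filtering on G = 35 leaves {(20, 35, 15, 1, 21), (20, 35, 2, 1, 21), (20, 35, 21, 1, 21), (20, 35, 7, 1, 21), (32, 35, 15, 33, 21), (32, 35, 2, 33, 21), (32, 35, 21, 33, 21), (32, 35, 7, 33, 21), (38, 35, 15, 5, 21), (38, 35, 2, 5, 21), (38, 35, 21, 5, 21), (38, 35, 7, 5, 21)}.
Keep only column(s) D, C (8 duplicate(s) eliminated): {(21, 15), (21, 2), (21, 21), (21, 7)}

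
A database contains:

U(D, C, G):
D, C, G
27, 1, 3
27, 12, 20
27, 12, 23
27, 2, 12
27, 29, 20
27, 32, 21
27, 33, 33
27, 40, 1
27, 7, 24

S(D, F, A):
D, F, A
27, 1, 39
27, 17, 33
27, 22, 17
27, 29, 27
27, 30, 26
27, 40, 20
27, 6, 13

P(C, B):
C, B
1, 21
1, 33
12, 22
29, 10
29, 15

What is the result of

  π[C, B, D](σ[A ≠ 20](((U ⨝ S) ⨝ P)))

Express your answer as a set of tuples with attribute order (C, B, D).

{(1, 21, 27), (1, 33, 27), (12, 22, 27), (29, 10, 27), (29, 15, 27)}

Natural join on D: {(27, 1, 3, 1, 39), (27, 1, 3, 17, 33), (27, 1, 3, 22, 17), (27, 1, 3, 29, 27), (27, 1, 3, 30, 26), (27, 1, 3, 40, 20), (27, 1, 3, 6, 13), (27, 12, 20, 1, 39), (27, 12, 20, 17, 33), (27, 12, 20, 22, 17), (27, 12, 20, 29, 27), (27, 12, 20, 30, 26), (27, 12, 20, 40, 20), (27, 12, 20, 6, 13), (27, 12, 23, 1, 39), (27, 12, 23, 17, 33), (27, 12, 23, 22, 17), (27, 12, 23, 29, 27), (27, 12, 23, 30, 26), (27, 12, 23, 40, 20), (27, 12, 23, 6, 13), (27, 2, 12, 1, 39), (27, 2, 12, 17, 33), (27, 2, 12, 22, 17), (27, 2, 12, 29, 27), (27, 2, 12, 30, 26), (27, 2, 12, 40, 20), (27, 2, 12, 6, 13), (27, 29, 20, 1, 39), (27, 29, 20, 17, 33), (27, 29, 20, 22, 17), (27, 29, 20, 29, 27), (27, 29, 20, 30, 26), (27, 29, 20, 40, 20), (27, 29, 20, 6, 13), (27, 32, 21, 1, 39), (27, 32, 21, 17, 33), (27, 32, 21, 22, 17), (27, 32, 21, 29, 27), (27, 32, 21, 30, 26), (27, 32, 21, 40, 20), (27, 32, 21, 6, 13), (27, 33, 33, 1, 39), (27, 33, 33, 17, 33), (27, 33, 33, 22, 17), (27, 33, 33, 29, 27), (27, 33, 33, 30, 26), (27, 33, 33, 40, 20), (27, 33, 33, 6, 13), (27, 40, 1, 1, 39), (27, 40, 1, 17, 33), (27, 40, 1, 22, 17), (27, 40, 1, 29, 27), (27, 40, 1, 30, 26), (27, 40, 1, 40, 20), (27, 40, 1, 6, 13), (27, 7, 24, 1, 39), (27, 7, 24, 17, 33), (27, 7, 24, 22, 17), (27, 7, 24, 29, 27), (27, 7, 24, 30, 26), (27, 7, 24, 40, 20), (27, 7, 24, 6, 13)}
Natural join on C: {(27, 1, 3, 1, 39, 21), (27, 1, 3, 1, 39, 33), (27, 1, 3, 17, 33, 21), (27, 1, 3, 17, 33, 33), (27, 1, 3, 22, 17, 21), (27, 1, 3, 22, 17, 33), (27, 1, 3, 29, 27, 21), (27, 1, 3, 29, 27, 33), (27, 1, 3, 30, 26, 21), (27, 1, 3, 30, 26, 33), (27, 1, 3, 40, 20, 21), (27, 1, 3, 40, 20, 33), (27, 1, 3, 6, 13, 21), (27, 1, 3, 6, 13, 33), (27, 12, 20, 1, 39, 22), (27, 12, 20, 17, 33, 22), (27, 12, 20, 22, 17, 22), (27, 12, 20, 29, 27, 22), (27, 12, 20, 30, 26, 22), (27, 12, 20, 40, 20, 22), (27, 12, 20, 6, 13, 22), (27, 12, 23, 1, 39, 22), (27, 12, 23, 17, 33, 22), (27, 12, 23, 22, 17, 22), (27, 12, 23, 29, 27, 22), (27, 12, 23, 30, 26, 22), (27, 12, 23, 40, 20, 22), (27, 12, 23, 6, 13, 22), (27, 29, 20, 1, 39, 10), (27, 29, 20, 1, 39, 15), (27, 29, 20, 17, 33, 10), (27, 29, 20, 17, 33, 15), (27, 29, 20, 22, 17, 10), (27, 29, 20, 22, 17, 15), (27, 29, 20, 29, 27, 10), (27, 29, 20, 29, 27, 15), (27, 29, 20, 30, 26, 10), (27, 29, 20, 30, 26, 15), (27, 29, 20, 40, 20, 10), (27, 29, 20, 40, 20, 15), (27, 29, 20, 6, 13, 10), (27, 29, 20, 6, 13, 15)}
Filtering on A ≠ 20 leaves {(27, 1, 3, 1, 39, 21), (27, 1, 3, 1, 39, 33), (27, 1, 3, 17, 33, 21), (27, 1, 3, 17, 33, 33), (27, 1, 3, 22, 17, 21), (27, 1, 3, 22, 17, 33), (27, 1, 3, 29, 27, 21), (27, 1, 3, 29, 27, 33), (27, 1, 3, 30, 26, 21), (27, 1, 3, 30, 26, 33), (27, 1, 3, 6, 13, 21), (27, 1, 3, 6, 13, 33), (27, 12, 20, 1, 39, 22), (27, 12, 20, 17, 33, 22), (27, 12, 20, 22, 17, 22), (27, 12, 20, 29, 27, 22), (27, 12, 20, 30, 26, 22), (27, 12, 20, 6, 13, 22), (27, 12, 23, 1, 39, 22), (27, 12, 23, 17, 33, 22), (27, 12, 23, 22, 17, 22), (27, 12, 23, 29, 27, 22), (27, 12, 23, 30, 26, 22), (27, 12, 23, 6, 13, 22), (27, 29, 20, 1, 39, 10), (27, 29, 20, 1, 39, 15), (27, 29, 20, 17, 33, 10), (27, 29, 20, 17, 33, 15), (27, 29, 20, 22, 17, 10), (27, 29, 20, 22, 17, 15), (27, 29, 20, 29, 27, 10), (27, 29, 20, 29, 27, 15), (27, 29, 20, 30, 26, 10), (27, 29, 20, 30, 26, 15), (27, 29, 20, 6, 13, 10), (27, 29, 20, 6, 13, 15)}.
π_{C, B, D} gives {(1, 21, 27), (1, 33, 27), (12, 22, 27), (29, 10, 27), (29, 15, 27)} (31 duplicate(s) eliminated).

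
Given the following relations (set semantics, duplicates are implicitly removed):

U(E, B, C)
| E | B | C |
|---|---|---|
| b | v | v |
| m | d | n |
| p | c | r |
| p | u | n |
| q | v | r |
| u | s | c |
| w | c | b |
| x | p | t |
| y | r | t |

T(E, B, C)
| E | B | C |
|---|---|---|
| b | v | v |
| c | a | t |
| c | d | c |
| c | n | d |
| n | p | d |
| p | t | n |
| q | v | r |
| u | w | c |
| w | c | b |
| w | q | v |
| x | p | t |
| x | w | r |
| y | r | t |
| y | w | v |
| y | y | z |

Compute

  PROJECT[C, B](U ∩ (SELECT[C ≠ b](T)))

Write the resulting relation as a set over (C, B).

{(r, v), (t, p), (t, r), (v, v)}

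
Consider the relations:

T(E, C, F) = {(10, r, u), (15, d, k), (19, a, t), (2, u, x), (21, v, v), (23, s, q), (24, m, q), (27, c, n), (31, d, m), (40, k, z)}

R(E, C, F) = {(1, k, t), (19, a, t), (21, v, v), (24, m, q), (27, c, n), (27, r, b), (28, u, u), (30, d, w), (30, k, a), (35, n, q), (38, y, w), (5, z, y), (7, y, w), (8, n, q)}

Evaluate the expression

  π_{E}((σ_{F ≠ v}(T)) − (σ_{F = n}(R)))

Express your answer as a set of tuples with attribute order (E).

{10, 15, 19, 2, 23, 24, 31, 40}

σ[F ≠ v]: keep tuples satisfying F ≠ v → {(10, r, u), (15, d, k), (19, a, t), (2, u, x), (23, s, q), (24, m, q), (27, c, n), (31, d, m), (40, k, z)}
σ[F = n]: keep tuples satisfying F = n → {(27, c, n)}
Taking the difference: {(10, r, u), (15, d, k), (19, a, t), (2, u, x), (23, s, q), (24, m, q), (31, d, m), (40, k, z)}
π[E]: project onto (E) → {10, 15, 19, 2, 23, 24, 31, 40}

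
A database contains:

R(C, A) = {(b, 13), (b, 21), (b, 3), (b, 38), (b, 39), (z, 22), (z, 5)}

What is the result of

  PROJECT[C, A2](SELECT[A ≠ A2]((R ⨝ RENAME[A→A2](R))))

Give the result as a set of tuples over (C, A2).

ρ[A→A2]: schema becomes (C, A2); tuples unchanged.
R ⋈ RENAME[A→A2](R) (natural join on C): {(b, 13, 13), (b, 13, 21), (b, 13, 3), (b, 13, 38), (b, 13, 39), (b, 21, 13), (b, 21, 21), (b, 21, 3), (b, 21, 38), (b, 21, 39), (b, 3, 13), (b, 3, 21), (b, 3, 3), (b, 3, 38), (b, 3, 39), (b, 38, 13), (b, 38, 21), (b, 38, 3), (b, 38, 38), (b, 38, 39), (b, 39, 13), (b, 39, 21), (b, 39, 3), (b, 39, 38), (b, 39, 39), (z, 22, 22), (z, 22, 5), (z, 5, 22), (z, 5, 5)}
σ[A ≠ A2]: keep tuples satisfying A ≠ A2 → {(b, 13, 21), (b, 13, 3), (b, 13, 38), (b, 13, 39), (b, 21, 13), (b, 21, 3), (b, 21, 38), (b, 21, 39), (b, 3, 13), (b, 3, 21), (b, 3, 38), (b, 3, 39), (b, 38, 13), (b, 38, 21), (b, 38, 3), (b, 38, 39), (b, 39, 13), (b, 39, 21), (b, 39, 3), (b, 39, 38), (z, 22, 5), (z, 5, 22)}
π_{C, A2} gives {(b, 13), (b, 21), (b, 3), (b, 38), (b, 39), (z, 22), (z, 5)} (15 duplicate(s) eliminated).

{(b, 13), (b, 21), (b, 3), (b, 38), (b, 39), (z, 22), (z, 5)}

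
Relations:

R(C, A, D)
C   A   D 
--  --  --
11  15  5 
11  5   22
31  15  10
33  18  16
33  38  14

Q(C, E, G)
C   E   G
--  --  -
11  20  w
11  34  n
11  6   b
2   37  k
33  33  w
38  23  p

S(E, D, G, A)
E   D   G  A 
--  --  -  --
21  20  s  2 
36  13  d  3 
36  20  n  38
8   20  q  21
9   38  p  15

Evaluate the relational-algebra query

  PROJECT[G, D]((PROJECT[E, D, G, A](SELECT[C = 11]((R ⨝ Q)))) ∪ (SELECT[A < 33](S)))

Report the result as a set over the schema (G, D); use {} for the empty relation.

{(b, 22), (b, 5), (d, 13), (n, 22), (n, 5), (p, 38), (q, 20), (s, 20), (w, 22), (w, 5)}

Natural join on C: {(11, 15, 5, 20, w), (11, 15, 5, 34, n), (11, 15, 5, 6, b), (11, 5, 22, 20, w), (11, 5, 22, 34, n), (11, 5, 22, 6, b), (33, 18, 16, 33, w), (33, 38, 14, 33, w)}
Selection C = 11: {(11, 15, 5, 20, w), (11, 15, 5, 34, n), (11, 15, 5, 6, b), (11, 5, 22, 20, w), (11, 5, 22, 34, n), (11, 5, 22, 6, b)}
Projecting to E, D, G, A: {(20, 22, w, 5), (20, 5, w, 15), (34, 22, n, 5), (34, 5, n, 15), (6, 22, b, 5), (6, 5, b, 15)}
Selection A < 33: {(21, 20, s, 2), (36, 13, d, 3), (8, 20, q, 21), (9, 38, p, 15)}
Set union of the two operands is {(20, 22, w, 5), (20, 5, w, 15), (21, 20, s, 2), (34, 22, n, 5), (34, 5, n, 15), (36, 13, d, 3), (6, 22, b, 5), (6, 5, b, 15), (8, 20, q, 21), (9, 38, p, 15)}.
Projecting to G, D: {(b, 22), (b, 5), (d, 13), (n, 22), (n, 5), (p, 38), (q, 20), (s, 20), (w, 22), (w, 5)}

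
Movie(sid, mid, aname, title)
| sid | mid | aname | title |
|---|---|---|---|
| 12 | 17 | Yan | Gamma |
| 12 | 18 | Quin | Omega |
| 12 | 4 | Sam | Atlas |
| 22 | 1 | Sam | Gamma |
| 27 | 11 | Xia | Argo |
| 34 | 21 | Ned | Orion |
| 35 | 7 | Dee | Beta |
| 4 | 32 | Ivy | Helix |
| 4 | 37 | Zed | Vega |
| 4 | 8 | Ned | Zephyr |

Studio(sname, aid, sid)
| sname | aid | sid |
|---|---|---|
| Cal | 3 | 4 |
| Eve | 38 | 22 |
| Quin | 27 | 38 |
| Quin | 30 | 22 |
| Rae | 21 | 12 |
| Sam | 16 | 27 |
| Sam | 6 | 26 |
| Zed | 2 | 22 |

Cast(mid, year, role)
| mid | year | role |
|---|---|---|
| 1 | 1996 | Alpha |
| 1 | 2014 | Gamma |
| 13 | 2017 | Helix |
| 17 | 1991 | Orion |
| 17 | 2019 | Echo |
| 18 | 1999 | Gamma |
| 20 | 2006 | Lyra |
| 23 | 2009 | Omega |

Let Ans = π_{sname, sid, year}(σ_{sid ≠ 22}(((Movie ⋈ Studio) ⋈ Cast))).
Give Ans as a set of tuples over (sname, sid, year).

{(Rae, 12, 1991), (Rae, 12, 1999), (Rae, 12, 2019)}

Joining Movie and Studio on sid yields {(12, 17, Yan, Gamma, Rae, 21), (12, 18, Quin, Omega, Rae, 21), (12, 4, Sam, Atlas, Rae, 21), (22, 1, Sam, Gamma, Eve, 38), (22, 1, Sam, Gamma, Quin, 30), (22, 1, Sam, Gamma, Zed, 2), (27, 11, Xia, Argo, Sam, 16), (4, 32, Ivy, Helix, Cal, 3), (4, 37, Zed, Vega, Cal, 3), (4, 8, Ned, Zephyr, Cal, 3)}.
Joining (Movie ⋈ Studio) and Cast on mid yields {(12, 17, Yan, Gamma, Rae, 21, 1991, Orion), (12, 17, Yan, Gamma, Rae, 21, 2019, Echo), (12, 18, Quin, Omega, Rae, 21, 1999, Gamma), (22, 1, Sam, Gamma, Eve, 38, 1996, Alpha), (22, 1, Sam, Gamma, Eve, 38, 2014, Gamma), (22, 1, Sam, Gamma, Quin, 30, 1996, Alpha), (22, 1, Sam, Gamma, Quin, 30, 2014, Gamma), (22, 1, Sam, Gamma, Zed, 2, 1996, Alpha), (22, 1, Sam, Gamma, Zed, 2, 2014, Gamma)}.
Selection sid ≠ 22: {(12, 17, Yan, Gamma, Rae, 21, 1991, Orion), (12, 17, Yan, Gamma, Rae, 21, 2019, Echo), (12, 18, Quin, Omega, Rae, 21, 1999, Gamma)}
π_{sname, sid, year} gives {(Rae, 12, 1991), (Rae, 12, 1999), (Rae, 12, 2019)}.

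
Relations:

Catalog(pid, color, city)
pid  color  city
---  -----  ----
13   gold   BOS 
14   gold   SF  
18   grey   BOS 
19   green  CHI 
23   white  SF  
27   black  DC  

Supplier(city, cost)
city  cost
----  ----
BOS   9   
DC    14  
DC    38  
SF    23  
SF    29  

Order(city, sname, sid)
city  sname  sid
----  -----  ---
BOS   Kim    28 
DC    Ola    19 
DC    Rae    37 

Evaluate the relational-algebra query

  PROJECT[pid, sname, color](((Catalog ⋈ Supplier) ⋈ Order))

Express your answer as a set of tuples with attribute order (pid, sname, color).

{(13, Kim, gold), (18, Kim, grey), (27, Ola, black), (27, Rae, black)}

Joining Catalog and Supplier on city yields {(13, gold, BOS, 9), (14, gold, SF, 23), (14, gold, SF, 29), (18, grey, BOS, 9), (23, white, SF, 23), (23, white, SF, 29), (27, black, DC, 14), (27, black, DC, 38)}.
Joining (Catalog ⋈ Supplier) and Order on city yields {(13, gold, BOS, 9, Kim, 28), (18, grey, BOS, 9, Kim, 28), (27, black, DC, 14, Ola, 19), (27, black, DC, 14, Rae, 37), (27, black, DC, 38, Ola, 19), (27, black, DC, 38, Rae, 37)}.
π_{pid, sname, color} gives {(13, Kim, gold), (18, Kim, grey), (27, Ola, black), (27, Rae, black)} (2 duplicate(s) eliminated).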